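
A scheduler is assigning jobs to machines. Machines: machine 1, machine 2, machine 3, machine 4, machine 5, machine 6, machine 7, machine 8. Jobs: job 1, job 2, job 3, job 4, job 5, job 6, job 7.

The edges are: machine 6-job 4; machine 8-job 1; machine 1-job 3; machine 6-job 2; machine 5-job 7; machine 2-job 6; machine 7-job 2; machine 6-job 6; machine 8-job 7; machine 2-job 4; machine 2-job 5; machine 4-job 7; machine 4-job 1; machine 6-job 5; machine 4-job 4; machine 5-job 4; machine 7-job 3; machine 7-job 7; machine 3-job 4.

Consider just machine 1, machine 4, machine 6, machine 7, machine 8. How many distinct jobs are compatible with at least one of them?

7

The union of neighbours of {machine 1, machine 4, machine 6, machine 7, machine 8} is {job 1, job 2, job 3, job 4, job 5, job 6, job 7}, which has 7 elements.
Since |N(S)| = 7 ≥ |S| = 5, Hall's condition holds for this subset.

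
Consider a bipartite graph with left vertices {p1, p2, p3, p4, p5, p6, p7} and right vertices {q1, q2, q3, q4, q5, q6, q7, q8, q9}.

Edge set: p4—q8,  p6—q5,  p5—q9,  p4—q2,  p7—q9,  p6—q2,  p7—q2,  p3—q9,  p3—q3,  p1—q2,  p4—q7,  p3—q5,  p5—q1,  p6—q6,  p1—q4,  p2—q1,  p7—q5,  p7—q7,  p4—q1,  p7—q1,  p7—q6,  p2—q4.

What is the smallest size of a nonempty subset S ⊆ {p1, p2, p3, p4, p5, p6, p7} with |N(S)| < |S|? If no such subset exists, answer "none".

none

A matching saturating every left vertex exists, for instance p1→q2, p2→q4, p3→q3, p4→q8, p5→q1, p6→q5, p7→q9.
By Hall's marriage theorem, this means |N(S)| ≥ |S| for every subset S, so no violating subset exists.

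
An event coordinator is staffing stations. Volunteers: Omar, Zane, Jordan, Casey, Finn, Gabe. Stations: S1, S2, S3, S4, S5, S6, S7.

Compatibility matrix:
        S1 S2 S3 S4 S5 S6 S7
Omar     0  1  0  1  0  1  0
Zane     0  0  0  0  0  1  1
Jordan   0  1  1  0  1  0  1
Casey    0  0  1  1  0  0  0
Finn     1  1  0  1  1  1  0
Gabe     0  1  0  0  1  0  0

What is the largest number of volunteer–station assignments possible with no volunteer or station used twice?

One maximum matching: Omar→S4, Zane→S7, Jordan→S5, Casey→S3, Finn→S6, Gabe→S2.
All 6 volunteers are matched, so no larger matching exists.

6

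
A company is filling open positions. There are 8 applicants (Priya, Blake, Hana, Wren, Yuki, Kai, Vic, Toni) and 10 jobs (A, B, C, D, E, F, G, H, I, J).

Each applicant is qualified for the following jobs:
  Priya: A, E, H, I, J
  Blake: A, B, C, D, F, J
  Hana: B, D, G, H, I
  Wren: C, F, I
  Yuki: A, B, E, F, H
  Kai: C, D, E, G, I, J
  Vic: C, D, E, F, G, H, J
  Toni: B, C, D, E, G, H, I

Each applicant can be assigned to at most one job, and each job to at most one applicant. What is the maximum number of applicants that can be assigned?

8

A valid assignment of size 8: Priya→H, Blake→F, Hana→B, Wren→C, Yuki→A, Kai→J, Vic→E, Toni→G.
All 8 applicants are matched, so no larger matching exists.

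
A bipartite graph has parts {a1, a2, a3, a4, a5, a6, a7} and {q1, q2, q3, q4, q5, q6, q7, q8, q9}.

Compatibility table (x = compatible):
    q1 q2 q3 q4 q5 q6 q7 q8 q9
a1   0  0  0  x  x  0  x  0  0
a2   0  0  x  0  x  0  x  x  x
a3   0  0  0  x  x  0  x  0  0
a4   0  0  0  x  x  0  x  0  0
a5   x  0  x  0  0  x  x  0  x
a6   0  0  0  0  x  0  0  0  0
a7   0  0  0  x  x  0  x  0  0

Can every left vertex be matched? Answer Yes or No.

The set {a1, a3, a4, a6, a7} has only 3 neighbours ({q4, q5, q7}), so by Hall's theorem at most 5 of the 7 left vertices can be matched.
Hence no matching covers every left vertex.

No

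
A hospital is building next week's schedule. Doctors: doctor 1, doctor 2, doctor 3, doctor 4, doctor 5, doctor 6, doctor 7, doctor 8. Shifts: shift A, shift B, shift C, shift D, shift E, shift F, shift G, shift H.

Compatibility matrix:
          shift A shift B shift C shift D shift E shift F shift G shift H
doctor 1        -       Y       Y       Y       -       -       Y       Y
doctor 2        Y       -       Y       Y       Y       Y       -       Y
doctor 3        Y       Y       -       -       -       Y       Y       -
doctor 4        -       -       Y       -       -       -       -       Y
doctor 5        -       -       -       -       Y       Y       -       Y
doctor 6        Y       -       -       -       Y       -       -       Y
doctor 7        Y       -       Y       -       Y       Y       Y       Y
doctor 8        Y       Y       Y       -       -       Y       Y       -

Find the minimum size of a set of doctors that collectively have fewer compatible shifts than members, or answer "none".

A matching saturating every doctor exists, for instance doctor 1→shift D, doctor 2→shift H, doctor 3→shift B, doctor 4→shift C, doctor 5→shift F, doctor 6→shift E, doctor 7→shift A, doctor 8→shift G.
By Hall's marriage theorem, this means |N(S)| ≥ |S| for every subset S, so no violating subset exists.

none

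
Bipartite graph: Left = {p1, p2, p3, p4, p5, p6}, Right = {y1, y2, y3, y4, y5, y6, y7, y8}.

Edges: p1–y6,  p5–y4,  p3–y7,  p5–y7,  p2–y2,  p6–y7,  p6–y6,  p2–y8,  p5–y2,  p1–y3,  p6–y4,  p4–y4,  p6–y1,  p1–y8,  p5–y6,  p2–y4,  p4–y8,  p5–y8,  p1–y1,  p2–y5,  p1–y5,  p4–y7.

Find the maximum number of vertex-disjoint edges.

For example, pair p1–y3, p2–y2, p3–y7, p4–y8, p5–y6, p6–y1.
This saturates every left vertex, so 6 is the maximum.

6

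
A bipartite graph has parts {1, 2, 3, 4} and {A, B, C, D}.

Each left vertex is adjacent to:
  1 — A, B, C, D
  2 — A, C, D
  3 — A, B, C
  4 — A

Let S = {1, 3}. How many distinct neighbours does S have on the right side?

4

The union of neighbours of {1, 3} is {A, B, C, D}, which has 4 elements.
Since |N(S)| = 4 ≥ |S| = 2, Hall's condition holds for this subset.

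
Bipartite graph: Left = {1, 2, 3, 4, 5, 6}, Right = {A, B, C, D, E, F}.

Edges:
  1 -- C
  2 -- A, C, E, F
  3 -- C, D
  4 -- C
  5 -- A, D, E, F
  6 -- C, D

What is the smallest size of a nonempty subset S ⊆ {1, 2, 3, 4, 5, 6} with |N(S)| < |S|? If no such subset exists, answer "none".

2

Take S = {1, 4}. Its neighbourhood is {C}, so |N(S)| = 1 < |S| = 2.
No single vertex violates Hall's condition since each has at least one neighbour, so 2 is the minimum.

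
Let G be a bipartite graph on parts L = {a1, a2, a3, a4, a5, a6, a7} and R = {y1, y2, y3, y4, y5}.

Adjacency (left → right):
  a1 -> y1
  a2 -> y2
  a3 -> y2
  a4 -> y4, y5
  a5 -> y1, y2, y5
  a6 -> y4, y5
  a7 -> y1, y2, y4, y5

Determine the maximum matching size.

A valid assignment of size 4: a1–y1, a2–y2, a4–y4, a5–y5.
The set {a1, a2, a3, a4, a5, a6, a7} has only 4 neighbours ({y1, y2, y4, y5}), so by Hall's theorem at most 4 of the 7 left vertices can be matched.

4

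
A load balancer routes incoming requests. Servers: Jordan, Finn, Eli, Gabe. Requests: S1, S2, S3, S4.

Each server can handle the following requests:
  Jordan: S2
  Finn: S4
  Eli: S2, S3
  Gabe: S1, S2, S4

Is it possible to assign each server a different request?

One maximum matching: Jordan→S2, Finn→S4, Eli→S3, Gabe→S1.
Every server is matched, so this is a perfect matching.

Yes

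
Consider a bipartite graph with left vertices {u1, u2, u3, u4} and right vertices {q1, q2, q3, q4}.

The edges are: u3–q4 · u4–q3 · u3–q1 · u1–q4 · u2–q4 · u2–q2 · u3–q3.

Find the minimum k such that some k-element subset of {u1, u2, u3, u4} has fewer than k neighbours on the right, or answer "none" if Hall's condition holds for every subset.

A matching saturating every left vertex exists, for instance u1→q4, u2→q2, u3→q1, u4→q3.
By Hall's marriage theorem, this means |N(S)| ≥ |S| for every subset S, so no violating subset exists.

none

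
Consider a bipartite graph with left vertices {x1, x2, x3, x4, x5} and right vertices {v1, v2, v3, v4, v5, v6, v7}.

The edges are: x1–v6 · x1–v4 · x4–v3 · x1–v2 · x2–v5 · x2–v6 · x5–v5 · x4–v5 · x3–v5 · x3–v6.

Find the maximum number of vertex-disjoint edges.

A valid assignment of size 4: x1-v2, x2-v5, x3-v6, x4-v3.
The set {x2, x3, x5} has only 2 neighbours ({v5, v6}), so by Hall's theorem at most 4 of the 5 left vertices can be matched.

4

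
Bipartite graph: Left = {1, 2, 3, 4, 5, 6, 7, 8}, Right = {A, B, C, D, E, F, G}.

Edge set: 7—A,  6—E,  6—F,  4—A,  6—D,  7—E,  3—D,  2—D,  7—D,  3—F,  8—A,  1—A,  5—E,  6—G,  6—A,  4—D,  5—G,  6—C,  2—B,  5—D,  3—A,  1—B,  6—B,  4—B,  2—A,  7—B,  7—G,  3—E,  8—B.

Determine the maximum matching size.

7

One maximum matching: 1-A, 2-D, 3-F, 4-B, 5-E, 6-C, 7-G.
The set {1, 2, 4, 8} has only 3 neighbours ({A, B, D}), so by Hall's theorem at most 7 of the 8 left vertices can be matched.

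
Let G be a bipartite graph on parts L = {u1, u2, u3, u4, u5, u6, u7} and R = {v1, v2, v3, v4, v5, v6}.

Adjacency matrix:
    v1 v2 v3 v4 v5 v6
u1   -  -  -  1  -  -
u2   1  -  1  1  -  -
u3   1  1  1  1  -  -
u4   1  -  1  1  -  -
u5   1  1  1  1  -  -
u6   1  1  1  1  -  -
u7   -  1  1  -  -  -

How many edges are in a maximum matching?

4

One maximum matching: u1→v4, u2→v3, u3→v2, u4→v1.
The set {u1, u2, u3, u4, u5, u6, u7} has only 4 neighbours ({v1, v2, v3, v4}), so by Hall's theorem at most 4 of the 7 left vertices can be matched.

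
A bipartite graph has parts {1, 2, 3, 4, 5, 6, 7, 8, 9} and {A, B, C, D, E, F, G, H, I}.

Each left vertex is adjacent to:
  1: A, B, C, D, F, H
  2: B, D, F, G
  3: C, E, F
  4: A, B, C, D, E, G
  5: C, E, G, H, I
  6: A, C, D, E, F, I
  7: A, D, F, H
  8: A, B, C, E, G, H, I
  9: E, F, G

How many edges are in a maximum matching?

9

For example, pair 1-B, 2-F, 3-C, 4-G, 5-I, 6-A, 7-D, 8-H, 9-E.
This saturates every left vertex, so 9 is the maximum.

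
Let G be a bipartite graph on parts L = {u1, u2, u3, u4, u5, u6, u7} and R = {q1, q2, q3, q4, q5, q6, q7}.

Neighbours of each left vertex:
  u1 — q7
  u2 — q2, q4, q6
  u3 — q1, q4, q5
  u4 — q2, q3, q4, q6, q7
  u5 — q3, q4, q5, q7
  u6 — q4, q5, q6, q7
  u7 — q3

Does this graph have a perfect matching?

For example, pair u1-q7, u2-q2, u3-q1, u4-q4, u5-q5, u6-q6, u7-q3.
All 7 left vertices are covered.

Yes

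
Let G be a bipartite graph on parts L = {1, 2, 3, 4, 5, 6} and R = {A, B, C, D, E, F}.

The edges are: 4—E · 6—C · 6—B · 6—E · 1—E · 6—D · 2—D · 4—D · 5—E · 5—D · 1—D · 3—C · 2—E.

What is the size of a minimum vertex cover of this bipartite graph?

The 4 edges 1–D, 2–E, 3–C, 6–B form a matching, so any vertex cover needs at least 4 vertices (one per matched edge).
Conversely {3, 6, D, E} meets every edge and has exactly 4 vertices, so 4 is optimal.

4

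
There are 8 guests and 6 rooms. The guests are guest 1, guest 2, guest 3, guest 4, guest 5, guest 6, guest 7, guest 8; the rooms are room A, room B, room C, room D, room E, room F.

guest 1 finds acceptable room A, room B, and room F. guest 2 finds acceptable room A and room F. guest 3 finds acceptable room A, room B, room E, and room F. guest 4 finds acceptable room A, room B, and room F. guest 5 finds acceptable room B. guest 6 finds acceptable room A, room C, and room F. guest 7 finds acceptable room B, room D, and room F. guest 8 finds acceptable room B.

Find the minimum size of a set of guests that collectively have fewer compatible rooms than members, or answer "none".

2

Take S = {guest 5, guest 8}. Its neighbourhood is {room B}, so |N(S)| = 1 < |S| = 2.
No single vertex violates Hall's condition since each has at least one neighbour, so 2 is the minimum.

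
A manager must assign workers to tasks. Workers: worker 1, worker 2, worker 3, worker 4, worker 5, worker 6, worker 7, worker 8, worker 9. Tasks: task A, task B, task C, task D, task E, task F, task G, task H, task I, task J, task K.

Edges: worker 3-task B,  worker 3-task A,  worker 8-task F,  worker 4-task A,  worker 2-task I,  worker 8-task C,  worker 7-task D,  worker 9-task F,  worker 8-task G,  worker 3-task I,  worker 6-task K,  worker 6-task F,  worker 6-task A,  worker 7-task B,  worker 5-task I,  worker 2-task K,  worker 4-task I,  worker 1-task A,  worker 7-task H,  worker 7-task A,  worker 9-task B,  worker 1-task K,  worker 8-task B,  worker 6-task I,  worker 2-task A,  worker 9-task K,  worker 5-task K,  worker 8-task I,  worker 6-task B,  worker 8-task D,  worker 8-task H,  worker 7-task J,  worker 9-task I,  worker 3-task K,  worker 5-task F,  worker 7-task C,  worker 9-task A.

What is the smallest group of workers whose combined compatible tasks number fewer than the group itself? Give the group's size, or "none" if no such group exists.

6

Take S = {worker 1, worker 2, worker 3, worker 4, worker 5, worker 6}. Its neighbourhood is {task A, task B, task F, task I, task K}, so |N(S)| = 5 < |S| = 6.
Every subset of size less than 6 has at least as many neighbours as members, so 6 is the minimum.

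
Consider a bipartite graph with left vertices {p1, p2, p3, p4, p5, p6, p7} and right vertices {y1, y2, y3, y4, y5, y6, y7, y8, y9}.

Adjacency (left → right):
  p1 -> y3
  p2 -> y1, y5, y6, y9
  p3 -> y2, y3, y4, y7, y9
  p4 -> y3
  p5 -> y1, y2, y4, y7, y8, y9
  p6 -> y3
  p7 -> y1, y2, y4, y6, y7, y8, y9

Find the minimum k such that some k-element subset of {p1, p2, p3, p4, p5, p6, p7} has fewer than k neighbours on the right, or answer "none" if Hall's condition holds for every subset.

2

Take S = {p1, p4}. Its neighbourhood is {y3}, so |N(S)| = 1 < |S| = 2.
No single vertex violates Hall's condition since each has at least one neighbour, so 2 is the minimum.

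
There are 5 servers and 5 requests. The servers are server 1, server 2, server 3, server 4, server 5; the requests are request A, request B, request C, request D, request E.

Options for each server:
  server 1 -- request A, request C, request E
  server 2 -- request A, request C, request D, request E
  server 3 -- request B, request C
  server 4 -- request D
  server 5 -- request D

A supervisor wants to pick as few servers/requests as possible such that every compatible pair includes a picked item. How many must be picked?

4

A maximum matching has 4 edges (e.g. server 1–request E, server 2–request A, server 3–request C, server 4–request D).
By König's theorem the minimum vertex cover has the same size. One such cover is {server 1, server 2, server 3, request D}.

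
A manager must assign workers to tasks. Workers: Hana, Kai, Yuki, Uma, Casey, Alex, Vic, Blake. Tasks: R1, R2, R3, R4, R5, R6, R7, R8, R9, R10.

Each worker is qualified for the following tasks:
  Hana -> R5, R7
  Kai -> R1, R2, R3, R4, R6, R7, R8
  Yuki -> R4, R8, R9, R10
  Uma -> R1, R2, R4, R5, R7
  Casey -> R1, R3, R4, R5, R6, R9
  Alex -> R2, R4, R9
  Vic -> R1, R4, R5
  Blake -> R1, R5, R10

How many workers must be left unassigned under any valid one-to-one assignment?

0

One maximum matching: Hana–R7, Kai–R3, Yuki–R8, Uma–R2, Casey–R6, Alex–R9, Vic–R4, Blake–R5.
This saturates every worker, so 8 is the maximum.
That matches 8 of the 8, leaving 0 unmatched; no matching can do better.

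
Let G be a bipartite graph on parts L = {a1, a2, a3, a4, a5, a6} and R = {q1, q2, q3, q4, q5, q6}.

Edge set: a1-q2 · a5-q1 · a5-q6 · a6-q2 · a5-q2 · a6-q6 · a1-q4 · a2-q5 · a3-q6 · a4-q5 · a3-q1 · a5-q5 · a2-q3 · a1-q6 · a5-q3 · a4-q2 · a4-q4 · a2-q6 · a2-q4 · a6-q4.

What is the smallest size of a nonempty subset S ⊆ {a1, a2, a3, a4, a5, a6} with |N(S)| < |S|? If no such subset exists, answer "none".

none

A matching saturating every left vertex exists, for instance a1→q2, a2→q4, a3→q1, a4→q5, a5→q3, a6→q6.
By Hall's marriage theorem, this means |N(S)| ≥ |S| for every subset S, so no violating subset exists.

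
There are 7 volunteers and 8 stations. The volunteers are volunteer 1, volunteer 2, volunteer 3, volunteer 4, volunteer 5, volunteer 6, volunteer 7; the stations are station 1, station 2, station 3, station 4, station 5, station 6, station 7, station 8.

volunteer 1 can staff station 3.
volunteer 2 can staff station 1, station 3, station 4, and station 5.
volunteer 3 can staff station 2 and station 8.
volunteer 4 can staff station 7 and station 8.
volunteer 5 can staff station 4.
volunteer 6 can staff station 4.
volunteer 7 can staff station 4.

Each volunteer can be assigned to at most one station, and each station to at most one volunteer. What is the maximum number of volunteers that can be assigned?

5

A valid assignment of size 5: volunteer 1-station 3, volunteer 2-station 1, volunteer 3-station 2, volunteer 4-station 8, volunteer 5-station 4.
The set {volunteer 5, volunteer 6, volunteer 7} has only 1 neighbour ({station 4}), so by Hall's theorem at most 5 of the 7 volunteers can be matched.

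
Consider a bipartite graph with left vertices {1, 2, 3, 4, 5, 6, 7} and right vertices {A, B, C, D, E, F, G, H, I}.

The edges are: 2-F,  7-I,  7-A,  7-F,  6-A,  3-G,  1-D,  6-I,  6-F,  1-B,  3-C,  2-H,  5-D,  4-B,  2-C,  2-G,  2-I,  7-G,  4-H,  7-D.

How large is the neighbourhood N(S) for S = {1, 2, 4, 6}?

8

The union of neighbours of {1, 2, 4, 6} is {A, B, C, D, F, G, H, I}, which has 8 elements.
Since |N(S)| = 8 ≥ |S| = 4, Hall's condition holds for this subset.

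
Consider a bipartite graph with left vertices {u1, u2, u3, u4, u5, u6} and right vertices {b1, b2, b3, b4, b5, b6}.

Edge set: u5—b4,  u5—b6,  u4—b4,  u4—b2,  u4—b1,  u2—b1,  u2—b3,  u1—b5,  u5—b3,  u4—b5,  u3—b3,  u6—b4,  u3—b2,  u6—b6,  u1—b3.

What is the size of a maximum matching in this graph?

6

For example, pair u1-b5, u2-b1, u3-b2, u4-b4, u5-b3, u6-b6.
All 6 left vertices are matched, so no larger matching exists.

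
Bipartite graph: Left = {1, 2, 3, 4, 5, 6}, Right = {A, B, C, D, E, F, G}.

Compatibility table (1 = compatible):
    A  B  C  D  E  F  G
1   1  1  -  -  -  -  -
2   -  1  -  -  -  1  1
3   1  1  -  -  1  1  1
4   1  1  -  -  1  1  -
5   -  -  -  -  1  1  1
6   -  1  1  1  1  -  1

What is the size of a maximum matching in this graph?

A valid assignment of size 6: 1–A, 2–F, 3–G, 4–B, 5–E, 6–D.
All 6 left vertices are matched, so no larger matching exists.

6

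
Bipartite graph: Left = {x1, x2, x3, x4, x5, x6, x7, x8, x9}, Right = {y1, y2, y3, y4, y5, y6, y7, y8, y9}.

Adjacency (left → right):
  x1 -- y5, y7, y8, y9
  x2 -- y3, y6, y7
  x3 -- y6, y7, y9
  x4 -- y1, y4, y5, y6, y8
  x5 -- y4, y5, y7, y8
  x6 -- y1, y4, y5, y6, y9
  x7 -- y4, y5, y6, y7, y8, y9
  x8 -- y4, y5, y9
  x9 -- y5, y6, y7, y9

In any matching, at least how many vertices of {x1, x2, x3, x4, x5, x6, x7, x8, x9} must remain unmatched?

One maximum matching: x1–y5, x2–y3, x3–y6, x4–y1, x5–y8, x6–y9, x7–y7, x8–y4.
The set {x1, x3, x4, x5, x6, x7, x8, x9} has only 7 neighbours ({y1, y4, y5, y6, y7, y8, y9}), so by Hall's theorem at most 8 of the 9 left vertices can be matched.
That matches 8 of the 9, leaving 1 unmatched; no matching can do better.

1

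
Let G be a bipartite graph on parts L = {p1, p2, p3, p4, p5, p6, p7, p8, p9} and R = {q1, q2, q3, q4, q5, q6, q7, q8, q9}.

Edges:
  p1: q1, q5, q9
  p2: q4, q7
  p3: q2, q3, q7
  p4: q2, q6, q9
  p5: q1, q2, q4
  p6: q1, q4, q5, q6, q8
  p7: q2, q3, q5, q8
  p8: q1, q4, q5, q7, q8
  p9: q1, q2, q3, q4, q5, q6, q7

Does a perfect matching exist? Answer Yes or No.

For example, pair p1→q5, p2→q7, p3→q3, p4→q9, p5→q2, p6→q6, p7→q8, p8→q1, p9→q4.
Every left vertex is matched, so this is a perfect matching.

Yes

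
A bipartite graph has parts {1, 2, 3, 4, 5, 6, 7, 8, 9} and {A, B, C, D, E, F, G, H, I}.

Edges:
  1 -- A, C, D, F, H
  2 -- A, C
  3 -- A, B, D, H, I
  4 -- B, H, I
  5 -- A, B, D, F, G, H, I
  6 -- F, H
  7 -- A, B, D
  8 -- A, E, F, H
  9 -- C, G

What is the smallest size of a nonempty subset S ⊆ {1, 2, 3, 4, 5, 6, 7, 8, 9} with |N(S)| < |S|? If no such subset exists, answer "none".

none

A matching saturating every left vertex exists, for instance 1→H, 2→A, 3→I, 4→B, 5→G, 6→F, 7→D, 8→E, 9→C.
By Hall's marriage theorem, this means |N(S)| ≥ |S| for every subset S, so no violating subset exists.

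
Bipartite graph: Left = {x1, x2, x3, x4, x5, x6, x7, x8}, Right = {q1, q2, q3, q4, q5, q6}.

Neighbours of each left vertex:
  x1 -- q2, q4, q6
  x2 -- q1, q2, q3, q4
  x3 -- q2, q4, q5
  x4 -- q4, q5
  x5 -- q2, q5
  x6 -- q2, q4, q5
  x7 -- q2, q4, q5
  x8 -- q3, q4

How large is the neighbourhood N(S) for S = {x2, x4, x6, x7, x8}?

The union of neighbours of {x2, x4, x6, x7, x8} is {q1, q2, q3, q4, q5}, which has 5 elements.
Since |N(S)| = 5 ≥ |S| = 5, Hall's condition holds for this subset.

5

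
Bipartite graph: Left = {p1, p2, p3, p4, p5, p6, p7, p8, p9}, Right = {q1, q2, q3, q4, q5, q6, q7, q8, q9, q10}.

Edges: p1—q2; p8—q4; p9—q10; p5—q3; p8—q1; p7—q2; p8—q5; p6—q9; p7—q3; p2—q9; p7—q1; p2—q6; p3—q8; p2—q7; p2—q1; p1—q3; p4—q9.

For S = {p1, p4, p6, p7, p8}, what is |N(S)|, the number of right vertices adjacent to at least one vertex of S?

The union of neighbours of {p1, p4, p6, p7, p8} is {q1, q2, q3, q4, q5, q9}, which has 6 elements.
Since |N(S)| = 6 ≥ |S| = 5, Hall's condition holds for this subset.

6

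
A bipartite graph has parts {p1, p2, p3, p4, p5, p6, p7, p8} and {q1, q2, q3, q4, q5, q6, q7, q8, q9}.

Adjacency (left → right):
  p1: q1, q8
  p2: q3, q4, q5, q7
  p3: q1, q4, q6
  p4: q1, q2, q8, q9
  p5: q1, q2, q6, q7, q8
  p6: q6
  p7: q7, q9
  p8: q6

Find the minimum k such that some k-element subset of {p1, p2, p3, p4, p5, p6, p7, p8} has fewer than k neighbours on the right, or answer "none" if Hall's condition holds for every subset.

2

Take S = {p6, p8}. Its neighbourhood is {q6}, so |N(S)| = 1 < |S| = 2.
No single vertex violates Hall's condition since each has at least one neighbour, so 2 is the minimum.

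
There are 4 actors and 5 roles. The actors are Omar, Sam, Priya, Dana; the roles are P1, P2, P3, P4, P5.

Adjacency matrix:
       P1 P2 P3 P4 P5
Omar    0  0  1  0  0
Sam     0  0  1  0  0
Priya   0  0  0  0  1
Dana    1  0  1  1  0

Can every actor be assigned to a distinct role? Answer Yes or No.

No

The set {Omar, Sam} has only 1 neighbour ({P3}), so by Hall's theorem at most 3 of the 4 actors can be matched.
Hence no matching covers every actor.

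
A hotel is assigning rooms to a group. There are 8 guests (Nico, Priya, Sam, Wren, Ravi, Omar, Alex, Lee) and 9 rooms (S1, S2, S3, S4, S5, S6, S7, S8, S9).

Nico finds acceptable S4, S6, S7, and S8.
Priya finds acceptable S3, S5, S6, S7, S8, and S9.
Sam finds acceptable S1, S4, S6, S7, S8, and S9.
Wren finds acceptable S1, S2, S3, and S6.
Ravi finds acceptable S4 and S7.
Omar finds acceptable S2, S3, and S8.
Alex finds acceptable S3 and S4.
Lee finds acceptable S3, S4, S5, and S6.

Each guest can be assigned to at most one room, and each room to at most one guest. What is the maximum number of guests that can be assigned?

8

A valid assignment of size 8: Nico-S8, Priya-S5, Sam-S9, Wren-S6, Ravi-S7, Omar-S2, Alex-S3, Lee-S4.
All 8 guests are matched, so no larger matching exists.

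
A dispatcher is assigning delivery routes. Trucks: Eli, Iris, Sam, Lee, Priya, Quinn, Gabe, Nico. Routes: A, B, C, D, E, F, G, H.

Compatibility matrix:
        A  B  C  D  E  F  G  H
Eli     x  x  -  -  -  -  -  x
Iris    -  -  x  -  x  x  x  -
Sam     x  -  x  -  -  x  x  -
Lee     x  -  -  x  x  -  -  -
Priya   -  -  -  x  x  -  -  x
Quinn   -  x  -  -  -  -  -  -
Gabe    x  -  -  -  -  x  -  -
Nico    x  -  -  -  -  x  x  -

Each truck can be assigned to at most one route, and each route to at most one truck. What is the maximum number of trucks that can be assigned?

8

A valid assignment of size 8: Eli→H, Iris→C, Sam→G, Lee→E, Priya→D, Quinn→B, Gabe→A, Nico→F.
All 8 trucks are matched, so no larger matching exists.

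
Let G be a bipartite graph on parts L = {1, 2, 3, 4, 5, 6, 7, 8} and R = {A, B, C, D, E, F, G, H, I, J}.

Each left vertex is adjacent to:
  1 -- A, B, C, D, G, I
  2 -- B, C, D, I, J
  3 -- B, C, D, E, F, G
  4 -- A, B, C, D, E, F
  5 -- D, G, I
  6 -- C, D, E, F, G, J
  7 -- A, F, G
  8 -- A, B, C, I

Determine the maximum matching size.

One maximum matching: 1→A, 2→B, 3→G, 4→E, 5→D, 6→J, 7→F, 8→I.
This saturates every left vertex, so 8 is the maximum.

8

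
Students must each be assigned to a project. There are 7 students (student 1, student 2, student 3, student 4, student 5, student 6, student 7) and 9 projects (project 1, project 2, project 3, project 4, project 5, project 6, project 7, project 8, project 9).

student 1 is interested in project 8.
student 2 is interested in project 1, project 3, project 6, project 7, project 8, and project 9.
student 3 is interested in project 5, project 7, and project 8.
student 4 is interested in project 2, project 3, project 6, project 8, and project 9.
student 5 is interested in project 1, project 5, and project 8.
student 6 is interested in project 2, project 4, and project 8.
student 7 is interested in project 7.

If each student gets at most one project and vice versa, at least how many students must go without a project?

0

For example, pair student 1–project 8, student 2–project 3, student 3–project 5, student 4–project 9, student 5–project 1, student 6–project 4, student 7–project 7.
This saturates every student, so 7 is the maximum.
That matches 7 of the 7, leaving 0 unmatched; no matching can do better.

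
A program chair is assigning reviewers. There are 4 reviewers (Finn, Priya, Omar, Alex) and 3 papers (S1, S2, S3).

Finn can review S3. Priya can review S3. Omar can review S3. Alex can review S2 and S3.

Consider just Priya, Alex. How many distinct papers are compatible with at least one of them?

The union of neighbours of {Priya, Alex} is {S2, S3}, which has 2 elements.
Since |N(S)| = 2 ≥ |S| = 2, Hall's condition holds for this subset.

2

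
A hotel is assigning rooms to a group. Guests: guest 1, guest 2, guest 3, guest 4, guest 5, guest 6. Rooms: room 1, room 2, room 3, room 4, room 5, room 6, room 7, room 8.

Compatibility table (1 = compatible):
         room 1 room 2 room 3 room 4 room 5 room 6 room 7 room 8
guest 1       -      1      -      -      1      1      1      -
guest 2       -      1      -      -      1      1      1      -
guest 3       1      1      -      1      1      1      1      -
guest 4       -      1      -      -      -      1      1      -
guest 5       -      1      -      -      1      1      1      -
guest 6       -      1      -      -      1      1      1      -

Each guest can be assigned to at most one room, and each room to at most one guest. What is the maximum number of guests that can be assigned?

For example, pair guest 1→room 5, guest 2→room 2, guest 3→room 4, guest 4→room 6, guest 5→room 7.
The set {guest 1, guest 2, guest 4, guest 5, guest 6} has only 4 neighbours ({room 2, room 5, room 6, room 7}), so by Hall's theorem at most 5 of the 6 guests can be matched.

5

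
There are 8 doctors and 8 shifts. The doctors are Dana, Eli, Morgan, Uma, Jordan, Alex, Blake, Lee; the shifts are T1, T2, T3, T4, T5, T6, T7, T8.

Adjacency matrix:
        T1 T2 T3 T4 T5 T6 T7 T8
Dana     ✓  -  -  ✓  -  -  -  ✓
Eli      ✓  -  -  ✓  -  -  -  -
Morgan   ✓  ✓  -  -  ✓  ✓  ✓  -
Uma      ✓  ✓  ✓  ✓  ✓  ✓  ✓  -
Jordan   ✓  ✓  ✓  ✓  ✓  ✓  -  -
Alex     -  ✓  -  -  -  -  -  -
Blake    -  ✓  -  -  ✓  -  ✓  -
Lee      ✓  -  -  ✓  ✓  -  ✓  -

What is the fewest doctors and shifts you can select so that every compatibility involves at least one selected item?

8

A maximum matching has 8 edges (e.g. Dana–T8, Eli–T1, Morgan–T6, Uma–T3, Jordan–T4, Alex–T2, Blake–T5, Lee–T7).
By König's theorem the minimum vertex cover has the same size. One such cover is {Dana, Eli, Morgan, Uma, Jordan, Alex, Blake, Lee}.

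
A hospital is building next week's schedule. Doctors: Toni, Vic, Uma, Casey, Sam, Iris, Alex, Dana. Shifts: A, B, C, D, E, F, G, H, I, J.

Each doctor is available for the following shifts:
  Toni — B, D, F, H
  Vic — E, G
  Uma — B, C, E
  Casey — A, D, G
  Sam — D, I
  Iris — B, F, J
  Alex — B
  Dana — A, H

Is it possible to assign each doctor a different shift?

A valid assignment of size 8: Toni→F, Vic→G, Uma→E, Casey→D, Sam→I, Iris→J, Alex→B, Dana→H.
Every doctor is matched, so this matching saturates all of them.

Yes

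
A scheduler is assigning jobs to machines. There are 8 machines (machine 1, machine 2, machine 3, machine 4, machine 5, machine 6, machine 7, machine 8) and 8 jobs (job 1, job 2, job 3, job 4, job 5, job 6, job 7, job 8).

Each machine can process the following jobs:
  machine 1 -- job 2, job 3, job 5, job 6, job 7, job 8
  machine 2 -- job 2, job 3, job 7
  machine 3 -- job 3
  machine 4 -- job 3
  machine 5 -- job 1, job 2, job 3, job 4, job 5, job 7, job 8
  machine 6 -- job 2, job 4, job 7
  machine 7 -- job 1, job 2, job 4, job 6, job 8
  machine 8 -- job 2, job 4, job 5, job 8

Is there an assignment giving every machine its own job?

No

The set {machine 3, machine 4} has only 1 neighbour ({job 3}), so by Hall's theorem at most 7 of the 8 machines can be matched.
Hence no matching covers every machine.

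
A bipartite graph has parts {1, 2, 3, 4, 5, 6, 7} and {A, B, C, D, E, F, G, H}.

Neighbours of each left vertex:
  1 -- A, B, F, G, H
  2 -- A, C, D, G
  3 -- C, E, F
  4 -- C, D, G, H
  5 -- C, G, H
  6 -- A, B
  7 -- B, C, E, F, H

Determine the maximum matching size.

7

For example, pair 1-A, 2-D, 3-C, 4-H, 5-G, 6-B, 7-E.
This saturates every left vertex, so 7 is the maximum.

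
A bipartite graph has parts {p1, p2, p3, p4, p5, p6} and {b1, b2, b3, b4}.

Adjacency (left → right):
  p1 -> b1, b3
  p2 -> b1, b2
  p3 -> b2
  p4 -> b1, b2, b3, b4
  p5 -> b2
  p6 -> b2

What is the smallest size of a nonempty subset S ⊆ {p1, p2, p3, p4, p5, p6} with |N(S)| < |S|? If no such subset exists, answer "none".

Take S = {p3, p5}. Its neighbourhood is {b2}, so |N(S)| = 1 < |S| = 2.
No single vertex violates Hall's condition since each has at least one neighbour, so 2 is the minimum.

2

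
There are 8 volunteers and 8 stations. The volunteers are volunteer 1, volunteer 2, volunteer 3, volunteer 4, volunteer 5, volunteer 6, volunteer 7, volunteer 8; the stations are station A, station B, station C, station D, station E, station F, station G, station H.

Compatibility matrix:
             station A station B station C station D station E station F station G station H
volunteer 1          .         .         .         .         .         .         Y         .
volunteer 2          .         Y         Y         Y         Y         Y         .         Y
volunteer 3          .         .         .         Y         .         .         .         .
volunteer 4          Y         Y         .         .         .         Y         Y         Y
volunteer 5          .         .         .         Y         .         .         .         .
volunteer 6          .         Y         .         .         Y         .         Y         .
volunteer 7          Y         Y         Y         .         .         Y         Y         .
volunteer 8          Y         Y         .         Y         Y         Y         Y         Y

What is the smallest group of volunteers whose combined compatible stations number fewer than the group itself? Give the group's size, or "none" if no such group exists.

2

Take S = {volunteer 3, volunteer 5}. Its neighbourhood is {station D}, so |N(S)| = 1 < |S| = 2.
No single vertex violates Hall's condition since each has at least one neighbour, so 2 is the minimum.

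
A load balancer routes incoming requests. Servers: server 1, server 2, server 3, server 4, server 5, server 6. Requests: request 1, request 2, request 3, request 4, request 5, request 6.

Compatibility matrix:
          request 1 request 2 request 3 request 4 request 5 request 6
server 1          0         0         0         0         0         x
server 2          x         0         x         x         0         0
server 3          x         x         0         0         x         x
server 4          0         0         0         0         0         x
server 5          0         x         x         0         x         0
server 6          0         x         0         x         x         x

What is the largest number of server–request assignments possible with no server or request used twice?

5

A valid assignment of size 5: server 1→request 6, server 2→request 4, server 3→request 2, server 5→request 3, server 6→request 5.
The set {server 1, server 4} has only 1 neighbour ({request 6}), so by Hall's theorem at most 5 of the 6 servers can be matched.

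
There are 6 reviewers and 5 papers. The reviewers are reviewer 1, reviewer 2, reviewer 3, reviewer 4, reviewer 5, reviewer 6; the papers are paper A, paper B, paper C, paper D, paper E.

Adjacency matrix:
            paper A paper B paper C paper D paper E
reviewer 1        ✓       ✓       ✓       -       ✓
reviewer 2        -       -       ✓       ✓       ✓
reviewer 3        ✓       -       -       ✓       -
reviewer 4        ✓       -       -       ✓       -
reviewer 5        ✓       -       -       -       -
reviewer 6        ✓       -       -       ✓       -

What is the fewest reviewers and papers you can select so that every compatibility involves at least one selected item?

{reviewer 1, reviewer 2, paper A, paper D} is a vertex cover of size 4: every edge has an endpoint in this set.
No smaller cover exists because reviewer 1–paper E, reviewer 2–paper C, reviewer 3–paper A, reviewer 4–paper D is a matching of size 4, and a cover must include an endpoint of each of these disjoint edges (König's theorem).

4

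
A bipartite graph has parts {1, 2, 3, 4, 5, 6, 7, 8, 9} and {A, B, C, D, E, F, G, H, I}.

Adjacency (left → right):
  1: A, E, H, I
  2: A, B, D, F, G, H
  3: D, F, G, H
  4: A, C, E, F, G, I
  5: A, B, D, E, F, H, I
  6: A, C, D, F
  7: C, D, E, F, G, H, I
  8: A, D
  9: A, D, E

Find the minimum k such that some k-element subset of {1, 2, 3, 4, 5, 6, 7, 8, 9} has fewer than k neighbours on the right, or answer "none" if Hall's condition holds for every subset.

A matching saturating every left vertex exists, for instance 1→I, 2→B, 3→F, 4→A, 5→H, 6→C, 7→G, 8→D, 9→E.
By Hall's marriage theorem, this means |N(S)| ≥ |S| for every subset S, so no violating subset exists.

none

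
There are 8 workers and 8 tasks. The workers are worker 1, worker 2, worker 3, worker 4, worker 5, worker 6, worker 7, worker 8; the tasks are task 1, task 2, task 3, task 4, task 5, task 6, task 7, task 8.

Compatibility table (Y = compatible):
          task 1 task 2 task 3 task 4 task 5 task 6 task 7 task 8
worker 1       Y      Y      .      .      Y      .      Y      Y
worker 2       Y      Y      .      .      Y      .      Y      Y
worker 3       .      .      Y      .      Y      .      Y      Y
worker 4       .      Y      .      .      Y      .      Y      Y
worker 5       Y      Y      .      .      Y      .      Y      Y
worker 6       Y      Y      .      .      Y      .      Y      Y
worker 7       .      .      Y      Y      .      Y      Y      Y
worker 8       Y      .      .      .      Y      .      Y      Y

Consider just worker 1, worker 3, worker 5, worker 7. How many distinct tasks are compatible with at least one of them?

8

The union of neighbours of {worker 1, worker 3, worker 5, worker 7} is {task 1, task 2, task 3, task 4, task 5, task 6, task 7, task 8}, which has 8 elements.
Since |N(S)| = 8 ≥ |S| = 4, Hall's condition holds for this subset.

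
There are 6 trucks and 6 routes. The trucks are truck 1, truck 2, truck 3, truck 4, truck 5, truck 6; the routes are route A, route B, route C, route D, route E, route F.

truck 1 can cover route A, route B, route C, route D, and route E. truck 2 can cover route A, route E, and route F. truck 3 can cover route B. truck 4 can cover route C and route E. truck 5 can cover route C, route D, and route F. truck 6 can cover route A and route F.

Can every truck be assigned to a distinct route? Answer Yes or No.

A valid assignment of size 6: truck 1→route E, truck 2→route A, truck 3→route B, truck 4→route C, truck 5→route D, truck 6→route F.
All 6 trucks are covered.

Yes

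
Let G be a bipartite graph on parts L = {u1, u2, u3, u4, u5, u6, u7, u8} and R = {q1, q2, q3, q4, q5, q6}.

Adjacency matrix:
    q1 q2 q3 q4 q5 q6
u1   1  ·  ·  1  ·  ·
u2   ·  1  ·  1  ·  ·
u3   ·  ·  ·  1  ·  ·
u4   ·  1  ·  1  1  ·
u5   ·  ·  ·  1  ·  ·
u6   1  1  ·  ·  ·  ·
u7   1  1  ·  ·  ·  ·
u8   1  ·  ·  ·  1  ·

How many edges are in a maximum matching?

4

One maximum matching: u1→q1, u2→q2, u3→q4, u4→q5.
The set {u1, u2, u3, u4, u5, u6, u7, u8} has only 4 neighbours ({q1, q2, q4, q5}), so by Hall's theorem at most 4 of the 8 left vertices can be matched.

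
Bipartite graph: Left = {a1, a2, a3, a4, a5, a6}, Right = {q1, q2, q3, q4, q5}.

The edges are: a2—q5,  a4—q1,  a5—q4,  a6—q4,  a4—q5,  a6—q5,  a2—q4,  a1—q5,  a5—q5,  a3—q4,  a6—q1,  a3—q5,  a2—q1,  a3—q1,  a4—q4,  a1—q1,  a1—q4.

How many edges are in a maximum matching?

A valid assignment of size 3: a1-q1, a2-q5, a3-q4.
The set {a1, a2, a3, a4, a5, a6} has only 3 neighbours ({q1, q4, q5}), so by Hall's theorem at most 3 of the 6 left vertices can be matched.

3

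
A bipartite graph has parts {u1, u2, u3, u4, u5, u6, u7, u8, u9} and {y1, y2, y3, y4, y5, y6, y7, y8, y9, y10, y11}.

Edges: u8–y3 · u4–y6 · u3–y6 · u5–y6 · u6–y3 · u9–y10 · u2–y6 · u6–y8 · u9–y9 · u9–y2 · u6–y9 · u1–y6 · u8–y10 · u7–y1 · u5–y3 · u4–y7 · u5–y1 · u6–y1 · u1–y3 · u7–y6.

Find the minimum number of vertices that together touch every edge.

7

A maximum matching has 7 edges (e.g. u1–y3, u2–y6, u4–y7, u5–y1, u6–y8, u8–y10, u9–y2).
By König's theorem the minimum vertex cover has the same size. One such cover is {u4, u6, u8, u9, y1, y3, y6}.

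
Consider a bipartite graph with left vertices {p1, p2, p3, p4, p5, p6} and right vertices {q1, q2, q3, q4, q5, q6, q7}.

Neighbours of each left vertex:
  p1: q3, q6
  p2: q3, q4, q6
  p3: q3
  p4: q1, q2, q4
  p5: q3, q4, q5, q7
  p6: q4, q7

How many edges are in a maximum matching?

One maximum matching: p1-q6, p2-q4, p3-q3, p4-q2, p5-q5, p6-q7.
All 6 left vertices are matched, so no larger matching exists.

6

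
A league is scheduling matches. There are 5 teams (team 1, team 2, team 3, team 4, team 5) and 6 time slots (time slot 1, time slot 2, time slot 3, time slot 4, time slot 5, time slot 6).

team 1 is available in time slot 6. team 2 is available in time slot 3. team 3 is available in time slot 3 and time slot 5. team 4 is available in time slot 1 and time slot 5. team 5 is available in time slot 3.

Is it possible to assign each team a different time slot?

No

The set {team 2, team 5} has only 1 neighbour ({time slot 3}), so by Hall's theorem at most 4 of the 5 teams can be matched.
Hence no matching covers every team.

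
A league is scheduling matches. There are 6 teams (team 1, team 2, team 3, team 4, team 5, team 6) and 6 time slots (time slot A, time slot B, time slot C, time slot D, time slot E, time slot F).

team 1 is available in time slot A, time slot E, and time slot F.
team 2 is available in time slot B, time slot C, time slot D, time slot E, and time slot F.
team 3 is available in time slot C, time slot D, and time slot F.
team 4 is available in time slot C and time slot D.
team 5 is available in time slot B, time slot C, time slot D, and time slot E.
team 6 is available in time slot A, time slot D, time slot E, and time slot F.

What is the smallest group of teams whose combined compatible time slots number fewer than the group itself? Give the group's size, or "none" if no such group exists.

A matching saturating every team exists, for instance team 1→time slot A, team 2→time slot E, team 3→time slot D, team 4→time slot C, team 5→time slot B, team 6→time slot F.
By Hall's marriage theorem, this means |N(S)| ≥ |S| for every subset S, so no violating subset exists.

none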